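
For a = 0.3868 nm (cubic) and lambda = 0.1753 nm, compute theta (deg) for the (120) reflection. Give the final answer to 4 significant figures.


d = a / sqrt(h^2+k^2+l^2)
d = 0.3868 / sqrt(5) = 0.172982 nm
lambda = 2*d*sin(theta)  =>  sin(theta) = lambda / (2*d)
sin(theta) = 0.1753 / (2 * 0.172982) = 0.506699
theta = 30.44 deg


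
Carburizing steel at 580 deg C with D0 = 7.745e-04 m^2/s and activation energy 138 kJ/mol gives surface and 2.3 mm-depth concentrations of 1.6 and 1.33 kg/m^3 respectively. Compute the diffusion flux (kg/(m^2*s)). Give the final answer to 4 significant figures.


Step 1: D = D0 * exp(-Qd/(R*T))
T = 580 + 273.15 = 853.15 K
D = 7.745e-04 * exp(-138e3 / (8.314 * 853.15)) = 2.75157e-12 m^2/s
Step 2: J = D * (C1 - C2) / dx
J = 2.75157e-12 * (1.6 - 1.33) / 2.3e-03
J = 3.23e-10 kg/(m^2*s)


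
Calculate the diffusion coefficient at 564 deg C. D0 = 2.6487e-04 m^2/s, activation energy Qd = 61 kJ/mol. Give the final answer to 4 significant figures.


D = D0 * exp(-Qd / (R*T))
T = 837.15 K
D = 2.6487e-04 * exp(-61e3 / (8.314 * 837.15))
D = 4.138e-08 m^2/s


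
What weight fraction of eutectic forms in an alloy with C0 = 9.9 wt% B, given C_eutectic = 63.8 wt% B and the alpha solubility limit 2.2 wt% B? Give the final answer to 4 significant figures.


f_primary = (C_e - C0) / (C_e - C_alpha_max)
f_primary = (63.8 - 9.9) / (63.8 - 2.2)
f_primary = 0.875
f_eutectic = 1 - 0.875 = 0.125


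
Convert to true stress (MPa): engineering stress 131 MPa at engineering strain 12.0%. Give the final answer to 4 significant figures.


sigma_true = sigma_eng * (1 + epsilon_eng)
sigma_true = 131 * (1 + 0.12)
sigma_true = 146.7 MPa


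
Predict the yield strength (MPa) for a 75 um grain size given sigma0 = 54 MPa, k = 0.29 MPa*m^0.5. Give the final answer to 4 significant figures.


sigma_y = sigma0 + k / sqrt(d)
d = 75 um = 7.5e-05 m
sigma_y = 54 + 0.29 / sqrt(7.5e-05)
sigma_y = 87.49 MPa


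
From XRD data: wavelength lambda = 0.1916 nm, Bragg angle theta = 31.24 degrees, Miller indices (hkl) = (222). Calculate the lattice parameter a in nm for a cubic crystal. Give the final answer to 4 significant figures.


d = lambda / (2*sin(theta))
d = 0.1916 / (2*sin(31.24 deg))
d = 0.18472 nm
a = d * sqrt(h^2+k^2+l^2) = 0.18472 * sqrt(12)
a = 0.6399 nm


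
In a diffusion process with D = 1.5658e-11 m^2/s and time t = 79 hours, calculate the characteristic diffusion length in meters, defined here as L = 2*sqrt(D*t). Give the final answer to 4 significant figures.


t = 79 hr = 284400 s
Diffusion length = 2*sqrt(D*t)
= 2*sqrt(1.5658e-11 * 284400)
= 4.22e-03 m


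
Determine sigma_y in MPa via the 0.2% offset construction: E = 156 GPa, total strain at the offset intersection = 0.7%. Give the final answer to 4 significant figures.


Offset strain = 0.002
Elastic strain at yield = total_strain - offset = 7e-03 - 0.002 = 5e-03
sigma_y = E * elastic_strain = 156000 * 5e-03
sigma_y = 780 MPa


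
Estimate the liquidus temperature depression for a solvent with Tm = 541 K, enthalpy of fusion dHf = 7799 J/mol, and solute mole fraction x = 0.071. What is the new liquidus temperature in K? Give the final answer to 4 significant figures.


dT = R*Tm^2*x / dHf
dT = 8.314 * 541^2 * 0.071 / 7799
dT = 22.1526 K
T_new = 541 - 22.1526 = 518.8 K


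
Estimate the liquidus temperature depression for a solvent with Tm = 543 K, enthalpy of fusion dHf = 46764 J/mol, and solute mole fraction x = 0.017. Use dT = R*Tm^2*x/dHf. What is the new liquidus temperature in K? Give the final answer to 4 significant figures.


dT = R*Tm^2*x / dHf
dT = 8.314 * 543^2 * 0.017 / 46764
dT = 0.891142 K
T_new = 543 - 0.891142 = 542.1 K


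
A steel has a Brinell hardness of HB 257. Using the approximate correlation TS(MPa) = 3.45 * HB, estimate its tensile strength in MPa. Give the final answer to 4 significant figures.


TS (MPa) = 3.45 * HB
TS = 3.45 * 257
TS = 886.7 MPa


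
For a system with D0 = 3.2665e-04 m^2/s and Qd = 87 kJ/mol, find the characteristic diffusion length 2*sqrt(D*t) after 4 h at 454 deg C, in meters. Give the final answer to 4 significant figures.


Step 1: D = D0 * exp(-Qd/(R*T))
T = 727.15 K
D = 3.2665e-04 * exp(-87e3 / (8.314 * 727.15)) = 1.83753e-10 m^2/s
Step 2: L = 2*sqrt(D*t)
t = 4 h = 14400 s
L = 2*sqrt(1.83753e-10 * 14400) = 3.253e-03 m


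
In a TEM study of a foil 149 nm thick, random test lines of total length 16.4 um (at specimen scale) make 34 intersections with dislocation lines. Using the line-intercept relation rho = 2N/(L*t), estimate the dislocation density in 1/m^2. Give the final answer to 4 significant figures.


rho = 2N / (L * t)
L = 16.4 um = 1.64e-05 m, t = 149 nm = 1.49e-07 m
rho = 2 * 34 / (1.64e-05 * 1.49e-07)
rho = 2.783e+13 1/m^2


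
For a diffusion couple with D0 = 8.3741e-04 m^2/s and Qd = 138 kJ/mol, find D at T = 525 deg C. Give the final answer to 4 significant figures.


D = D0 * exp(-Qd / (R*T))
T = 798.15 K
D = 8.3741e-04 * exp(-138e3 / (8.314 * 798.15))
D = 7.785e-13 m^2/s


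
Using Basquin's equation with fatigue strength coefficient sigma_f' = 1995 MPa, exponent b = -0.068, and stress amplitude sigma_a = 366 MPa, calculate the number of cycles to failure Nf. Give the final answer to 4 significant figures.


sigma_a = sigma_f' * (2*Nf)^b
2*Nf = (sigma_a / sigma_f')^(1/b)
2*Nf = (366 / 1995)^(1/-0.068)
2*Nf = 6.76583e+10
Nf = 3.383e+10 cycles


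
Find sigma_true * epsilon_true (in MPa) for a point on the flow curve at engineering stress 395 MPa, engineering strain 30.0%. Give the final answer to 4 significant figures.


sigma_true = sigma_eng * (1 + epsilon_eng)
sigma_true = 395 * (1 + 0.3) = 513.5 MPa
epsilon_true = ln(1 + epsilon_eng)
epsilon_true = ln(1 + 0.3) = 0.262364
sigma_true * epsilon_true = 513.5 * 0.262364 = 134.7 MPa


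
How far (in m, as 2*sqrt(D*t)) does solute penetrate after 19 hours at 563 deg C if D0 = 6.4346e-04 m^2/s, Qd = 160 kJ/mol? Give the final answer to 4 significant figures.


Step 1: D = D0 * exp(-Qd/(R*T))
T = 836.15 K
D = 6.4346e-04 * exp(-160e3 / (8.314 * 836.15)) = 6.49971e-14 m^2/s
Step 2: L = 2*sqrt(D*t)
t = 19 h = 68400 s
L = 2*sqrt(6.49971e-14 * 68400) = 1.334e-04 m


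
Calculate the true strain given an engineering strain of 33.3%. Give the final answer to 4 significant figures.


epsilon_true = ln(1 + epsilon_eng)
epsilon_true = ln(1 + 0.333)
epsilon_true = 0.2874


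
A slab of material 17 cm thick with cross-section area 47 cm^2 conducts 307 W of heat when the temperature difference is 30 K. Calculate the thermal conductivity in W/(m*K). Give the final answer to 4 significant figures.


k = Q*L / (A*dT)
L = 0.17 m, A = 4.7e-03 m^2
k = 307 * 0.17 / (4.7e-03 * 30)
k = 370.1 W/(m*K)


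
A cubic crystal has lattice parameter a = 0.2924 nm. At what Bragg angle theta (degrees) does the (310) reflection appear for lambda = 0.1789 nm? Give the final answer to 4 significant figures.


d = a / sqrt(h^2+k^2+l^2)
d = 0.2924 / sqrt(10) = 0.092465 nm
lambda = 2*d*sin(theta)  =>  sin(theta) = lambda / (2*d)
sin(theta) = 0.1789 / (2 * 0.092465) = 0.967393
theta = 75.33 deg


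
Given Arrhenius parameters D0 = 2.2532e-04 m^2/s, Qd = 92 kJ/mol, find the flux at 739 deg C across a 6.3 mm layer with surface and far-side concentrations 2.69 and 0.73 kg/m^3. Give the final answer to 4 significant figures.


Step 1: D = D0 * exp(-Qd/(R*T))
T = 739 + 273.15 = 1012.15 K
D = 2.2532e-04 * exp(-92e3 / (8.314 * 1012.15)) = 4.02465e-09 m^2/s
Step 2: J = D * (C1 - C2) / dx
J = 4.02465e-09 * (2.69 - 0.73) / 6.3e-03
J = 1.252e-06 kg/(m^2*s)


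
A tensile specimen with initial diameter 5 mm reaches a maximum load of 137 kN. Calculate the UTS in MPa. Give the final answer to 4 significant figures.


A0 = pi*(d/2)^2 = pi*(5/2)^2 = 19.635 mm^2
UTS = F_max / A0 = 137*1000 / 19.635
UTS = 6977 MPa


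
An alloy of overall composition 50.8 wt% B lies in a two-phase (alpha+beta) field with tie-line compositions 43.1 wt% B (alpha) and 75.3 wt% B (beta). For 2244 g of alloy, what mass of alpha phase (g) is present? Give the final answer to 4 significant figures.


f_alpha = (C_beta - C0) / (C_beta - C_alpha)
f_alpha = (75.3 - 50.8) / (75.3 - 43.1) = 0.76087
m_alpha = f_alpha * m_total = 0.76087 * 2244 = 1707 g


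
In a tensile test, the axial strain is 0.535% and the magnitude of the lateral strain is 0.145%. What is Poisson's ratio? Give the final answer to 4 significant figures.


nu = -epsilon_lat / epsilon_axial
Lateral strain is contraction (negative), so using magnitudes:
nu = 0.145 / 0.535
nu = 0.271


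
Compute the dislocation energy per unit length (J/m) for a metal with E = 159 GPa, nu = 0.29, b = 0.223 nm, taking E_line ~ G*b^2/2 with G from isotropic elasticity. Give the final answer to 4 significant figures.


Step 1: G = E / (2*(1+nu))
G = 159 / (2*(1+0.29)) = 61.6279 GPa = 6.16279e+10 Pa
Step 2: E_line = G*b^2/2
b = 0.223 nm = 2.23e-10 m
E_line = 0.5 * 6.16279e+10 * (2.23e-10)^2 = 1.532e-09 J/m


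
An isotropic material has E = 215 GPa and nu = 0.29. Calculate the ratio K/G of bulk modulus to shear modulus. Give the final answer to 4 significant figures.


G = E / (2*(1+nu))
G = 215 / (2*(1+0.29)) = 83.3333 GPa
K = E / (3*(1-2*nu))
K = 215 / (3*(1-2*0.29)) = 170.635 GPa
K/G = 170.635 / 83.3333 = 2.048


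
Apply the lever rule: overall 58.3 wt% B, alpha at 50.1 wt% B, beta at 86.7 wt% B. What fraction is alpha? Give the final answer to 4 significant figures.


f_alpha = (C_beta - C0) / (C_beta - C_alpha)
f_alpha = (86.7 - 58.3) / (86.7 - 50.1)
f_alpha = 0.776


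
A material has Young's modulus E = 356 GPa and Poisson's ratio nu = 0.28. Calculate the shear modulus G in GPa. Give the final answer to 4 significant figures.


G = E / (2*(1+nu))
G = 356 / (2*(1+0.28))
G = 139.1 GPa


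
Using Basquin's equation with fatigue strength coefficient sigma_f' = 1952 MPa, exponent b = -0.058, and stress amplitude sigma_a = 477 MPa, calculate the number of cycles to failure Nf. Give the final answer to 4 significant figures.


sigma_a = sigma_f' * (2*Nf)^b
2*Nf = (sigma_a / sigma_f')^(1/b)
2*Nf = (477 / 1952)^(1/-0.058)
2*Nf = 3.5568e+10
Nf = 1.778e+10 cycles


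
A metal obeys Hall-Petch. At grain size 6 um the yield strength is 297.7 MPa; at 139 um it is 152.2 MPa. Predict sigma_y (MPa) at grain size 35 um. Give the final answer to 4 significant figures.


sigma_y = sigma0 + k / sqrt(d)
1/sqrt(d1) = 1/sqrt(6e-06) = 408.248;  1/sqrt(d2) = 84.8189
k = (sigma1 - sigma2) / (1/sqrt(d1) - 1/sqrt(d2)) = (297.7 - 152.2) / (408.248 - 84.8189) = 0.449866 MPa*m^0.5
sigma0 = sigma1 - k/sqrt(d1) = 297.7 - 0.449866*408.248 = 114.043 MPa
sigma_y(d3) = 114.043 + 0.449866 / sqrt(3.5e-05) = 190.1 MPa


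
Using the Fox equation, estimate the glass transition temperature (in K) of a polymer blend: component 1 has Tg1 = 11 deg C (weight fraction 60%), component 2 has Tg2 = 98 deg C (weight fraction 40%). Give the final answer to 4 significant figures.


1/Tg = w1/Tg1 + w2/Tg2 (in Kelvin)
Tg1 = 284.15 K, Tg2 = 371.15 K
1/Tg = 0.6/284.15 + 0.4/371.15
Tg = 313.5 K


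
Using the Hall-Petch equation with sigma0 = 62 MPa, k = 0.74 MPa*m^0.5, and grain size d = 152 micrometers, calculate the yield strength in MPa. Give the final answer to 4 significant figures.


sigma_y = sigma0 + k / sqrt(d)
d = 152 um = 1.52e-04 m
sigma_y = 62 + 0.74 / sqrt(1.52e-04)
sigma_y = 122 MPa


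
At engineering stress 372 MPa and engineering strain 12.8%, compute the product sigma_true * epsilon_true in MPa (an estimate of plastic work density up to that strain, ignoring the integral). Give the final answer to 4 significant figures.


sigma_true = sigma_eng * (1 + epsilon_eng)
sigma_true = 372 * (1 + 0.128) = 419.616 MPa
epsilon_true = ln(1 + epsilon_eng)
epsilon_true = ln(1 + 0.128) = 0.120446
sigma_true * epsilon_true = 419.616 * 0.120446 = 50.54 MPa


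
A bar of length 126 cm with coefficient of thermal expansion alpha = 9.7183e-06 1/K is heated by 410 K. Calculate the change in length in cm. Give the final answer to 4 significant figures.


dL = L0 * alpha * dT
dL = 126 * 9.7183e-06 * 410
dL = 0.502 cm


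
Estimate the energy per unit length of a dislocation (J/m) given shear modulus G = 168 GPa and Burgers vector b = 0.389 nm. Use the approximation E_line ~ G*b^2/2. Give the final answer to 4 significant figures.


E = G*b^2/2
b = 0.389 nm = 3.89e-10 m
G = 168 GPa = 1.68e+11 Pa
E = 0.5 * 1.68e+11 * (3.89e-10)^2
E = 1.271e-08 J/m


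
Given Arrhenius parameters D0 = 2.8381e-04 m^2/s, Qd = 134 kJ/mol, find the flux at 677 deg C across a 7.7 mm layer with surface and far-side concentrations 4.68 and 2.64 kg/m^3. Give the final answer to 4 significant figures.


Step 1: D = D0 * exp(-Qd/(R*T))
T = 677 + 273.15 = 950.15 K
D = 2.8381e-04 * exp(-134e3 / (8.314 * 950.15)) = 1.21925e-11 m^2/s
Step 2: J = D * (C1 - C2) / dx
J = 1.21925e-11 * (4.68 - 2.64) / 7.7e-03
J = 3.23e-09 kg/(m^2*s)


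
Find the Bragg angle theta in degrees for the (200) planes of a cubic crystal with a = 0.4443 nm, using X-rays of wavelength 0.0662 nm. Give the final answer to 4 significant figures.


d = a / sqrt(h^2+k^2+l^2)
d = 0.4443 / sqrt(4) = 0.22215 nm
lambda = 2*d*sin(theta)  =>  sin(theta) = lambda / (2*d)
sin(theta) = 0.0662 / (2 * 0.22215) = 0.148998
theta = 8.569 deg


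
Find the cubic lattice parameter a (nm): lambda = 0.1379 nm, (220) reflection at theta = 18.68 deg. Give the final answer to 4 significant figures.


d = lambda / (2*sin(theta))
d = 0.1379 / (2*sin(18.68 deg))
d = 0.215279 nm
a = d * sqrt(h^2+k^2+l^2) = 0.215279 * sqrt(8)
a = 0.6089 nm


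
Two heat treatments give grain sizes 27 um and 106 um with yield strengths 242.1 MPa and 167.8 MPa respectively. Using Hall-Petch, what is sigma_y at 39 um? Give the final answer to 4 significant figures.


sigma_y = sigma0 + k / sqrt(d)
1/sqrt(d1) = 1/sqrt(2.7e-05) = 192.45;  1/sqrt(d2) = 97.1286
k = (sigma1 - sigma2) / (1/sqrt(d1) - 1/sqrt(d2)) = (242.1 - 167.8) / (192.45 - 97.1286) = 0.779467 MPa*m^0.5
sigma0 = sigma1 - k/sqrt(d1) = 242.1 - 0.779467*192.45 = 92.0914 MPa
sigma_y(d3) = 92.0914 + 0.779467 / sqrt(3.9e-05) = 216.9 MPa


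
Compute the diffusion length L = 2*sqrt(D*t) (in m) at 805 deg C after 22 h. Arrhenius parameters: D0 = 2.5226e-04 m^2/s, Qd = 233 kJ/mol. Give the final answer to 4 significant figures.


Step 1: D = D0 * exp(-Qd/(R*T))
T = 1078.15 K
D = 2.5226e-04 * exp(-233e3 / (8.314 * 1078.15)) = 1.29707e-15 m^2/s
Step 2: L = 2*sqrt(D*t)
t = 22 h = 79200 s
L = 2*sqrt(1.29707e-15 * 79200) = 2.027e-05 m


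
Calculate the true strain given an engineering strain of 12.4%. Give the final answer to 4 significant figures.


epsilon_true = ln(1 + epsilon_eng)
epsilon_true = ln(1 + 0.124)
epsilon_true = 0.1169


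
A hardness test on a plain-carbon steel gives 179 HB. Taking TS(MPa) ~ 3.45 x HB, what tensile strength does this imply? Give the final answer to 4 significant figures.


TS (MPa) = 3.45 * HB
TS = 3.45 * 179
TS = 617.6 MPa


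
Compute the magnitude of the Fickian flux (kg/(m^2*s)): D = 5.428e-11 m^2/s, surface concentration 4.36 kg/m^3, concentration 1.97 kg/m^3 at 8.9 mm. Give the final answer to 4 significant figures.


J = -D * (dC/dx) = D * (C1 - C2) / dx
J = 5.428e-11 * (4.36 - 1.97) / 8.9e-03
J = 1.458e-08 kg/(m^2*s)


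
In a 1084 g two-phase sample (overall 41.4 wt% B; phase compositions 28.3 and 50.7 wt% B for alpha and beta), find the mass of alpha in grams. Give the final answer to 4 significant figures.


f_alpha = (C_beta - C0) / (C_beta - C_alpha)
f_alpha = (50.7 - 41.4) / (50.7 - 28.3) = 0.415179
m_alpha = f_alpha * m_total = 0.415179 * 1084 = 450.1 g


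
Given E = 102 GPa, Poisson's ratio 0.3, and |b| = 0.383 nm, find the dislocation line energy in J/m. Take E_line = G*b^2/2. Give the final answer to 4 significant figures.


Step 1: G = E / (2*(1+nu))
G = 102 / (2*(1+0.3)) = 39.2308 GPa = 3.92308e+10 Pa
Step 2: E_line = G*b^2/2
b = 0.383 nm = 3.83e-10 m
E_line = 0.5 * 3.92308e+10 * (3.83e-10)^2 = 2.877e-09 J/m


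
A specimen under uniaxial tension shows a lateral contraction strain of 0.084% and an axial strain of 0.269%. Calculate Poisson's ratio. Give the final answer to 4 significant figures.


nu = -epsilon_lat / epsilon_axial
Lateral strain is contraction (negative), so using magnitudes:
nu = 0.084 / 0.269
nu = 0.3123


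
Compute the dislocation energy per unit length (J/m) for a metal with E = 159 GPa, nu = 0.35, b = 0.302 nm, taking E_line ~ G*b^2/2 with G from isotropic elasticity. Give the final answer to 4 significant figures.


Step 1: G = E / (2*(1+nu))
G = 159 / (2*(1+0.35)) = 58.8889 GPa = 5.88889e+10 Pa
Step 2: E_line = G*b^2/2
b = 0.302 nm = 3.02e-10 m
E_line = 0.5 * 5.88889e+10 * (3.02e-10)^2 = 2.685e-09 J/m


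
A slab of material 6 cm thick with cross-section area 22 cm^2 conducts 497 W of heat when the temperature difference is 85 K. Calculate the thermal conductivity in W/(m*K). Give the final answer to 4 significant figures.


k = Q*L / (A*dT)
L = 0.06 m, A = 2.2e-03 m^2
k = 497 * 0.06 / (2.2e-03 * 85)
k = 159.5 W/(m*K)


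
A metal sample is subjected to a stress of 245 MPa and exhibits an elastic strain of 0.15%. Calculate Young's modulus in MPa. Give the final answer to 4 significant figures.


E = sigma / epsilon
epsilon = 0.15% = 1.5e-03
E = 245 / 1.5e-03
E = 163300 MPa


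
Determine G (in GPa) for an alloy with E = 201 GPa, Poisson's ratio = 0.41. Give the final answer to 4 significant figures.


G = E / (2*(1+nu))
G = 201 / (2*(1+0.41))
G = 71.28 GPa


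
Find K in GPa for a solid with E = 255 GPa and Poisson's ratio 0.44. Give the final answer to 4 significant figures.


K = E / (3*(1-2*nu))
K = 255 / (3*(1-2*0.44))
K = 708.3 GPa


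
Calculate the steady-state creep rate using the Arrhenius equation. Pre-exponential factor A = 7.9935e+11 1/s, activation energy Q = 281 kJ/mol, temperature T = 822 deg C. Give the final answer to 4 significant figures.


rate = A * exp(-Q / (R*T))
T = 822 + 273.15 = 1095.15 K
rate = 7.9935e+11 * exp(-281e3 / (8.314 * 1095.15))
rate = 0.03159 1/s


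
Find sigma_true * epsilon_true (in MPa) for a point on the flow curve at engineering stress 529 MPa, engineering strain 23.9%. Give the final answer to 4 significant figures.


sigma_true = sigma_eng * (1 + epsilon_eng)
sigma_true = 529 * (1 + 0.239) = 655.431 MPa
epsilon_true = ln(1 + epsilon_eng)
epsilon_true = ln(1 + 0.239) = 0.214305
sigma_true * epsilon_true = 655.431 * 0.214305 = 140.5 MPa


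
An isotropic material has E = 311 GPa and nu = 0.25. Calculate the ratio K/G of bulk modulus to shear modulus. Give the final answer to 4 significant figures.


G = E / (2*(1+nu))
G = 311 / (2*(1+0.25)) = 124.4 GPa
K = E / (3*(1-2*nu))
K = 311 / (3*(1-2*0.25)) = 207.333 GPa
K/G = 207.333 / 124.4 = 1.667


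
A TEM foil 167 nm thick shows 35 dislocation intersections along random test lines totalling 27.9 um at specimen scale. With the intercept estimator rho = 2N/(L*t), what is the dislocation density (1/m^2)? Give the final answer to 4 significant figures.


rho = 2N / (L * t)
L = 27.9 um = 2.79e-05 m, t = 167 nm = 1.67e-07 m
rho = 2 * 35 / (2.79e-05 * 1.67e-07)
rho = 1.502e+13 1/m^2


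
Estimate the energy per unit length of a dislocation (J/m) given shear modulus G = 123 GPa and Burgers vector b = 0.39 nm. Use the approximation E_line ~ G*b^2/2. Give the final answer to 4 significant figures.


E = G*b^2/2
b = 0.39 nm = 3.9e-10 m
G = 123 GPa = 1.23e+11 Pa
E = 0.5 * 1.23e+11 * (3.9e-10)^2
E = 9.354e-09 J/m


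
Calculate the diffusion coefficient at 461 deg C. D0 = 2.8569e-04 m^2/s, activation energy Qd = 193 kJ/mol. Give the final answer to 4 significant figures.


D = D0 * exp(-Qd / (R*T))
T = 734.15 K
D = 2.8569e-04 * exp(-193e3 / (8.314 * 734.15))
D = 5.29e-18 m^2/s


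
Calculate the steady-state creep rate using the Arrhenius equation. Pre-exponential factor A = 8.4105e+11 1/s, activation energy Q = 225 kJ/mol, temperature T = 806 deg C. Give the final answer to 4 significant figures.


rate = A * exp(-Q / (R*T))
T = 806 + 273.15 = 1079.15 K
rate = 8.4105e+11 * exp(-225e3 / (8.314 * 1079.15))
rate = 10.81 1/s


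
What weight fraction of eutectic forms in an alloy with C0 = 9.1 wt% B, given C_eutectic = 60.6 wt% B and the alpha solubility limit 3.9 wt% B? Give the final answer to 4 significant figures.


f_primary = (C_e - C0) / (C_e - C_alpha_max)
f_primary = (60.6 - 9.1) / (60.6 - 3.9)
f_primary = 0.908289
f_eutectic = 1 - 0.908289 = 0.09171


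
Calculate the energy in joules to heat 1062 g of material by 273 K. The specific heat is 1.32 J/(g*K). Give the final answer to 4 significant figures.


Q = m * cp * dT
Q = 1062 * 1.32 * 273
Q = 382700 J


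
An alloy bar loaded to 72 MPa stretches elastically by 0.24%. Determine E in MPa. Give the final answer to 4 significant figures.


E = sigma / epsilon
epsilon = 0.24% = 2.4e-03
E = 72 / 2.4e-03
E = 30000 MPa


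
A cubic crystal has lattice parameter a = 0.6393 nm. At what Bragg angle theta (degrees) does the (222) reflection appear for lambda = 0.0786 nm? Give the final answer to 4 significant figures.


d = a / sqrt(h^2+k^2+l^2)
d = 0.6393 / sqrt(12) = 0.18455 nm
lambda = 2*d*sin(theta)  =>  sin(theta) = lambda / (2*d)
sin(theta) = 0.0786 / (2 * 0.18455) = 0.21295
theta = 12.3 deg


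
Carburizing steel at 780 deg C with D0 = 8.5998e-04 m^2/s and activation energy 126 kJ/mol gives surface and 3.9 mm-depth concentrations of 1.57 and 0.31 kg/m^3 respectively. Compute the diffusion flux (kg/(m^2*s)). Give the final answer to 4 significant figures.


Step 1: D = D0 * exp(-Qd/(R*T))
T = 780 + 273.15 = 1053.15 K
D = 8.5998e-04 * exp(-126e3 / (8.314 * 1053.15)) = 4.8401e-10 m^2/s
Step 2: J = D * (C1 - C2) / dx
J = 4.8401e-10 * (1.57 - 0.31) / 3.9e-03
J = 1.564e-07 kg/(m^2*s)


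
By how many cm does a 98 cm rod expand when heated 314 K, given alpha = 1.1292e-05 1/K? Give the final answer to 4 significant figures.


dL = L0 * alpha * dT
dL = 98 * 1.1292e-05 * 314
dL = 0.3475 cm


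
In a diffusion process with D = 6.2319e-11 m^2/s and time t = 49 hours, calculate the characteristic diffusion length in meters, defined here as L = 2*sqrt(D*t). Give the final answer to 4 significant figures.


t = 49 hr = 176400 s
Diffusion length = 2*sqrt(D*t)
= 2*sqrt(6.2319e-11 * 176400)
= 6.631e-03 m


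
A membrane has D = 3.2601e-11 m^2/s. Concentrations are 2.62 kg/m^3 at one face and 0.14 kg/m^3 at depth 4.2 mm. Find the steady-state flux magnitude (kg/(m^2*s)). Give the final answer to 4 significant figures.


J = -D * (dC/dx) = D * (C1 - C2) / dx
J = 3.2601e-11 * (2.62 - 0.14) / 4.2e-03
J = 1.925e-08 kg/(m^2*s)


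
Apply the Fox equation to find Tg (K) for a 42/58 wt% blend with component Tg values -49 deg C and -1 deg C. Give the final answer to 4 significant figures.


1/Tg = w1/Tg1 + w2/Tg2 (in Kelvin)
Tg1 = 224.15 K, Tg2 = 272.15 K
1/Tg = 0.42/224.15 + 0.58/272.15
Tg = 249.7 K


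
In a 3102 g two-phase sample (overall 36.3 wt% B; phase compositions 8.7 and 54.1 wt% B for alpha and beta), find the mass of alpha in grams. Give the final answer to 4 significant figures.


f_alpha = (C_beta - C0) / (C_beta - C_alpha)
f_alpha = (54.1 - 36.3) / (54.1 - 8.7) = 0.39207
m_alpha = f_alpha * m_total = 0.39207 * 3102 = 1216 g


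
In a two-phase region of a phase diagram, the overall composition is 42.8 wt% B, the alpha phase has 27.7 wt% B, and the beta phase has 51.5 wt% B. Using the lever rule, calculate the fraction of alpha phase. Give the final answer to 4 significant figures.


f_alpha = (C_beta - C0) / (C_beta - C_alpha)
f_alpha = (51.5 - 42.8) / (51.5 - 27.7)
f_alpha = 0.3655


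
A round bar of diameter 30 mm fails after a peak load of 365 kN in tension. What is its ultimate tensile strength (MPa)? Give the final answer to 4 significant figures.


A0 = pi*(d/2)^2 = pi*(30/2)^2 = 706.858 mm^2
UTS = F_max / A0 = 365*1000 / 706.858
UTS = 516.4 MPa


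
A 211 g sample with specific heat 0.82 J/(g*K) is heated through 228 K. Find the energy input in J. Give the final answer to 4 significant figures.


Q = m * cp * dT
Q = 211 * 0.82 * 228
Q = 39450 J


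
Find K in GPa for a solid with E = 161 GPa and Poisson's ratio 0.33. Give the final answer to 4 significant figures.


K = E / (3*(1-2*nu))
K = 161 / (3*(1-2*0.33))
K = 157.8 GPa


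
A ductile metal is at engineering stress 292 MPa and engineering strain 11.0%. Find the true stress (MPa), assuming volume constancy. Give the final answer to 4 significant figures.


sigma_true = sigma_eng * (1 + epsilon_eng)
sigma_true = 292 * (1 + 0.11)
sigma_true = 324.1 MPa


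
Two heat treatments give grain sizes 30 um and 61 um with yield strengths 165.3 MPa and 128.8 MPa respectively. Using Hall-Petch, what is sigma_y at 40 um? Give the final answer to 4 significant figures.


sigma_y = sigma0 + k / sqrt(d)
1/sqrt(d1) = 1/sqrt(3e-05) = 182.574;  1/sqrt(d2) = 128.037
k = (sigma1 - sigma2) / (1/sqrt(d1) - 1/sqrt(d2)) = (165.3 - 128.8) / (182.574 - 128.037) = 0.669267 MPa*m^0.5
sigma0 = sigma1 - k/sqrt(d1) = 165.3 - 0.669267*182.574 = 43.1092 MPa
sigma_y(d3) = 43.1092 + 0.669267 / sqrt(4e-05) = 148.9 MPa


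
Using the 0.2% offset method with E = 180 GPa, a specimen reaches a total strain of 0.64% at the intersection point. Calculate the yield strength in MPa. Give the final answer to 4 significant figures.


Offset strain = 0.002
Elastic strain at yield = total_strain - offset = 6.4e-03 - 0.002 = 4.4e-03
sigma_y = E * elastic_strain = 180000 * 4.4e-03
sigma_y = 792 MPa


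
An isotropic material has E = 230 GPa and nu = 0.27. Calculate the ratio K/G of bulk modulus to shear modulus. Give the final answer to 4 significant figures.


G = E / (2*(1+nu))
G = 230 / (2*(1+0.27)) = 90.5512 GPa
K = E / (3*(1-2*nu))
K = 230 / (3*(1-2*0.27)) = 166.667 GPa
K/G = 166.667 / 90.5512 = 1.841


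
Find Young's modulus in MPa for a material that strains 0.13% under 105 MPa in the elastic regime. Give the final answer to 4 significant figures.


E = sigma / epsilon
epsilon = 0.13% = 1.3e-03
E = 105 / 1.3e-03
E = 80770 MPa


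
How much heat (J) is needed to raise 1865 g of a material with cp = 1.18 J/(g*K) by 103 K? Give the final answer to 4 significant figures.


Q = m * cp * dT
Q = 1865 * 1.18 * 103
Q = 226700 J


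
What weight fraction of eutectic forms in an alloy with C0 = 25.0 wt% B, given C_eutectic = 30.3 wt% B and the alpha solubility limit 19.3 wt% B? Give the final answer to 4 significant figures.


f_primary = (C_e - C0) / (C_e - C_alpha_max)
f_primary = (30.3 - 25.0) / (30.3 - 19.3)
f_primary = 0.481818
f_eutectic = 1 - 0.481818 = 0.5182


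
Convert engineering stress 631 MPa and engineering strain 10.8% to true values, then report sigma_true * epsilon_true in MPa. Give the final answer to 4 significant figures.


sigma_true = sigma_eng * (1 + epsilon_eng)
sigma_true = 631 * (1 + 0.108) = 699.148 MPa
epsilon_true = ln(1 + epsilon_eng)
epsilon_true = ln(1 + 0.108) = 0.102557
sigma_true * epsilon_true = 699.148 * 0.102557 = 71.7 MPa


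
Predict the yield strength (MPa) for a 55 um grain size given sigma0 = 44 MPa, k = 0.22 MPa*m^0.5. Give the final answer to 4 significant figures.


sigma_y = sigma0 + k / sqrt(d)
d = 55 um = 5.5e-05 m
sigma_y = 44 + 0.22 / sqrt(5.5e-05)
sigma_y = 73.66 MPa


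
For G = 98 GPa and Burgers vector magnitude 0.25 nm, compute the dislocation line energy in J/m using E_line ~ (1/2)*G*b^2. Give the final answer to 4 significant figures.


E = G*b^2/2
b = 0.25 nm = 2.5e-10 m
G = 98 GPa = 9.8e+10 Pa
E = 0.5 * 9.8e+10 * (2.5e-10)^2
E = 3.063e-09 J/m


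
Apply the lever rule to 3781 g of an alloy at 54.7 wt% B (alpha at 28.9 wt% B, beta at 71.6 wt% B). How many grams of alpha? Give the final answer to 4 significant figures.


f_alpha = (C_beta - C0) / (C_beta - C_alpha)
f_alpha = (71.6 - 54.7) / (71.6 - 28.9) = 0.395785
m_alpha = f_alpha * m_total = 0.395785 * 3781 = 1496 g


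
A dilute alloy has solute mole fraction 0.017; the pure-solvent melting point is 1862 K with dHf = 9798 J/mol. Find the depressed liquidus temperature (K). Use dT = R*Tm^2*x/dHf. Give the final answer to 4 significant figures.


dT = R*Tm^2*x / dHf
dT = 8.314 * 1862^2 * 0.017 / 9798
dT = 50.0128 K
T_new = 1862 - 50.0128 = 1812 K


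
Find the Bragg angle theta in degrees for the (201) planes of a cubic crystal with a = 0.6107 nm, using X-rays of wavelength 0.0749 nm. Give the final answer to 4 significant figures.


d = a / sqrt(h^2+k^2+l^2)
d = 0.6107 / sqrt(5) = 0.273113 nm
lambda = 2*d*sin(theta)  =>  sin(theta) = lambda / (2*d)
sin(theta) = 0.0749 / (2 * 0.273113) = 0.137123
theta = 7.881 deg


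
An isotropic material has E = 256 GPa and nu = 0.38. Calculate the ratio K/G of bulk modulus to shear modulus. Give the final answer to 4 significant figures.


G = E / (2*(1+nu))
G = 256 / (2*(1+0.38)) = 92.7536 GPa
K = E / (3*(1-2*nu))
K = 256 / (3*(1-2*0.38)) = 355.556 GPa
K/G = 355.556 / 92.7536 = 3.833


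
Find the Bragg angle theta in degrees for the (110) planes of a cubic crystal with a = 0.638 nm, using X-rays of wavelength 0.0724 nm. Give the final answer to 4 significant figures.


d = a / sqrt(h^2+k^2+l^2)
d = 0.638 / sqrt(2) = 0.451134 nm
lambda = 2*d*sin(theta)  =>  sin(theta) = lambda / (2*d)
sin(theta) = 0.0724 / (2 * 0.451134) = 0.0802422
theta = 4.602 deg


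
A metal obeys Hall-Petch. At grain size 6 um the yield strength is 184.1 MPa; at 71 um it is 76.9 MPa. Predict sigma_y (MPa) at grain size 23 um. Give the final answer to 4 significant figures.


sigma_y = sigma0 + k / sqrt(d)
1/sqrt(d1) = 1/sqrt(6e-06) = 408.248;  1/sqrt(d2) = 118.678
k = (sigma1 - sigma2) / (1/sqrt(d1) - 1/sqrt(d2)) = (184.1 - 76.9) / (408.248 - 118.678) = 0.370204 MPa*m^0.5
sigma0 = sigma1 - k/sqrt(d1) = 184.1 - 0.370204*408.248 = 32.9649 MPa
sigma_y(d3) = 32.9649 + 0.370204 / sqrt(2.3e-05) = 110.2 MPa


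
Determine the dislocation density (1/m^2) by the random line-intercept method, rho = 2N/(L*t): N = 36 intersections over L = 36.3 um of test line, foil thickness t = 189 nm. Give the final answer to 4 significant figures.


rho = 2N / (L * t)
L = 36.3 um = 3.63e-05 m, t = 189 nm = 1.89e-07 m
rho = 2 * 36 / (3.63e-05 * 1.89e-07)
rho = 1.049e+13 1/m^2


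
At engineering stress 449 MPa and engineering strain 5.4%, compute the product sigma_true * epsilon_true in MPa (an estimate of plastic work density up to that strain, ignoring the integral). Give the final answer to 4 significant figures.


sigma_true = sigma_eng * (1 + epsilon_eng)
sigma_true = 449 * (1 + 0.054) = 473.246 MPa
epsilon_true = ln(1 + epsilon_eng)
epsilon_true = ln(1 + 0.054) = 0.0525925
sigma_true * epsilon_true = 473.246 * 0.0525925 = 24.89 MPa


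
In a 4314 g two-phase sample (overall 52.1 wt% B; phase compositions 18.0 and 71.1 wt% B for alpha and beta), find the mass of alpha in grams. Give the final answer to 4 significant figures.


f_alpha = (C_beta - C0) / (C_beta - C_alpha)
f_alpha = (71.1 - 52.1) / (71.1 - 18.0) = 0.357815
m_alpha = f_alpha * m_total = 0.357815 * 4314 = 1544 g


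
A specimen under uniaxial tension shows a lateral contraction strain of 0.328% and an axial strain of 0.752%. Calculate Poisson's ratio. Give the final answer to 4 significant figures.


nu = -epsilon_lat / epsilon_axial
Lateral strain is contraction (negative), so using magnitudes:
nu = 0.328 / 0.752
nu = 0.4362


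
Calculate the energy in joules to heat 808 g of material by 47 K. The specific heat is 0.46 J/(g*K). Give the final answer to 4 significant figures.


Q = m * cp * dT
Q = 808 * 0.46 * 47
Q = 17470 J


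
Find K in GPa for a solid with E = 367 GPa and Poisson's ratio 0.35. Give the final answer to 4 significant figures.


K = E / (3*(1-2*nu))
K = 367 / (3*(1-2*0.35))
K = 407.8 GPa


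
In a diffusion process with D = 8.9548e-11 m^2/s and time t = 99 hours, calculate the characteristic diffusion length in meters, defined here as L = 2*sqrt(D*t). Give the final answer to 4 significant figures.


t = 99 hr = 356400 s
Diffusion length = 2*sqrt(D*t)
= 2*sqrt(8.9548e-11 * 356400)
= 0.0113 m


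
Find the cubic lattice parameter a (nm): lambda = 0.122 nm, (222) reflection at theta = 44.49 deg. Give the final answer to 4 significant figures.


d = lambda / (2*sin(theta))
d = 0.122 / (2*sin(44.49 deg))
d = 0.0870453 nm
a = d * sqrt(h^2+k^2+l^2) = 0.0870453 * sqrt(12)
a = 0.3015 nm


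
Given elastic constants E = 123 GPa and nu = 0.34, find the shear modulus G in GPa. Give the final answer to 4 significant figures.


G = E / (2*(1+nu))
G = 123 / (2*(1+0.34))
G = 45.9 GPa


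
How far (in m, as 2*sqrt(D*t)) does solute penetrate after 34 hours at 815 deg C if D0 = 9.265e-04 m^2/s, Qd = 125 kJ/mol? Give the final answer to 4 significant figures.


Step 1: D = D0 * exp(-Qd/(R*T))
T = 1088.15 K
D = 9.265e-04 * exp(-125e3 / (8.314 * 1088.15)) = 9.25196e-10 m^2/s
Step 2: L = 2*sqrt(D*t)
t = 34 h = 122400 s
L = 2*sqrt(9.25196e-10 * 122400) = 0.02128 m


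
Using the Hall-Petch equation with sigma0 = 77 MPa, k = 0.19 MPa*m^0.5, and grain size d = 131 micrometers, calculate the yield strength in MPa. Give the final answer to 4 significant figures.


sigma_y = sigma0 + k / sqrt(d)
d = 131 um = 1.31e-04 m
sigma_y = 77 + 0.19 / sqrt(1.31e-04)
sigma_y = 93.6 MPa


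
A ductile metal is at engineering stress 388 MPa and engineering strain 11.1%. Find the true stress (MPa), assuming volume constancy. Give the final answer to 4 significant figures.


sigma_true = sigma_eng * (1 + epsilon_eng)
sigma_true = 388 * (1 + 0.111)
sigma_true = 431.1 MPa


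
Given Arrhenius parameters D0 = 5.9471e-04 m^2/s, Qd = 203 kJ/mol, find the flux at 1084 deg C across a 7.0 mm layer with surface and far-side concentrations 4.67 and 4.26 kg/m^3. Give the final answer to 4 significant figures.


Step 1: D = D0 * exp(-Qd/(R*T))
T = 1084 + 273.15 = 1357.15 K
D = 5.9471e-04 * exp(-203e3 / (8.314 * 1357.15)) = 9.13822e-12 m^2/s
Step 2: J = D * (C1 - C2) / dx
J = 9.13822e-12 * (4.67 - 4.26) / 7e-03
J = 5.352e-10 kg/(m^2*s)


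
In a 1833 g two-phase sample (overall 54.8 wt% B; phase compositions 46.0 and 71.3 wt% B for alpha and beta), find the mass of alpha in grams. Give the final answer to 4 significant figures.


f_alpha = (C_beta - C0) / (C_beta - C_alpha)
f_alpha = (71.3 - 54.8) / (71.3 - 46.0) = 0.652174
m_alpha = f_alpha * m_total = 0.652174 * 1833 = 1195 g


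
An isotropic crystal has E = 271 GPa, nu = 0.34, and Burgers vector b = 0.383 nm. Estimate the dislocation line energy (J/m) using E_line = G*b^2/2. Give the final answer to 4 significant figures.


Step 1: G = E / (2*(1+nu))
G = 271 / (2*(1+0.34)) = 101.119 GPa = 1.01119e+11 Pa
Step 2: E_line = G*b^2/2
b = 0.383 nm = 3.83e-10 m
E_line = 0.5 * 1.01119e+11 * (3.83e-10)^2 = 7.417e-09 J/m


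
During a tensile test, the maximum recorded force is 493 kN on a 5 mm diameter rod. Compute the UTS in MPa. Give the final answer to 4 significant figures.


A0 = pi*(d/2)^2 = pi*(5/2)^2 = 19.635 mm^2
UTS = F_max / A0 = 493*1000 / 19.635
UTS = 25110 MPa


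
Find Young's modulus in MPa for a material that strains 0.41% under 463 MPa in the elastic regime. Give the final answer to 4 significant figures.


E = sigma / epsilon
epsilon = 0.41% = 4.1e-03
E = 463 / 4.1e-03
E = 112900 MPa


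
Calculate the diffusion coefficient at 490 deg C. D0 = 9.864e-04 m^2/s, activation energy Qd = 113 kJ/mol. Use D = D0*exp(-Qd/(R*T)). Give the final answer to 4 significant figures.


D = D0 * exp(-Qd / (R*T))
T = 763.15 K
D = 9.864e-04 * exp(-113e3 / (8.314 * 763.15))
D = 1.817e-11 m^2/s


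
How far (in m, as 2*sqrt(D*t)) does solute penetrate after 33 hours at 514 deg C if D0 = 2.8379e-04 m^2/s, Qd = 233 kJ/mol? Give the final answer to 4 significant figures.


Step 1: D = D0 * exp(-Qd/(R*T))
T = 787.15 K
D = 2.8379e-04 * exp(-233e3 / (8.314 * 787.15)) = 9.78918e-20 m^2/s
Step 2: L = 2*sqrt(D*t)
t = 33 h = 118800 s
L = 2*sqrt(9.78918e-20 * 118800) = 2.157e-07 m


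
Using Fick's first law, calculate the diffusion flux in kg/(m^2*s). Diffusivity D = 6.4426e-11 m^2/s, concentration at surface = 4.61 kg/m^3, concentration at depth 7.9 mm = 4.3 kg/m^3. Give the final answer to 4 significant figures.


J = -D * (dC/dx) = D * (C1 - C2) / dx
J = 6.4426e-11 * (4.61 - 4.3) / 7.9e-03
J = 2.528e-09 kg/(m^2*s)


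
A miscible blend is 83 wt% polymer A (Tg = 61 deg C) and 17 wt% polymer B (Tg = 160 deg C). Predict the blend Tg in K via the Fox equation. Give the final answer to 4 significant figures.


1/Tg = w1/Tg1 + w2/Tg2 (in Kelvin)
Tg1 = 334.15 K, Tg2 = 433.15 K
1/Tg = 0.83/334.15 + 0.17/433.15
Tg = 347.7 K


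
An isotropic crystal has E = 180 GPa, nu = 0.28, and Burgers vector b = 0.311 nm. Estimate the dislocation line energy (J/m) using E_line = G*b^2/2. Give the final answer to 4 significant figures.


Step 1: G = E / (2*(1+nu))
G = 180 / (2*(1+0.28)) = 70.3125 GPa = 7.03125e+10 Pa
Step 2: E_line = G*b^2/2
b = 0.311 nm = 3.11e-10 m
E_line = 0.5 * 7.03125e+10 * (3.11e-10)^2 = 3.4e-09 J/m


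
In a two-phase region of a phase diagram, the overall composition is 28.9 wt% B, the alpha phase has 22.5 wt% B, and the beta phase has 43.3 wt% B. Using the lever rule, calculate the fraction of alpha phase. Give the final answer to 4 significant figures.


f_alpha = (C_beta - C0) / (C_beta - C_alpha)
f_alpha = (43.3 - 28.9) / (43.3 - 22.5)
f_alpha = 0.6923


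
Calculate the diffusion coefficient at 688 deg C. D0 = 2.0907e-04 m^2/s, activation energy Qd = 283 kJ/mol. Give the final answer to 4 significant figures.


D = D0 * exp(-Qd / (R*T))
T = 961.15 K
D = 2.0907e-04 * exp(-283e3 / (8.314 * 961.15))
D = 8.706e-20 m^2/s


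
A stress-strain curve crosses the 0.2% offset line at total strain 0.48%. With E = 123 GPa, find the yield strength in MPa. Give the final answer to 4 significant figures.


Offset strain = 0.002
Elastic strain at yield = total_strain - offset = 4.8e-03 - 0.002 = 2.8e-03
sigma_y = E * elastic_strain = 123000 * 2.8e-03
sigma_y = 344.4 MPa


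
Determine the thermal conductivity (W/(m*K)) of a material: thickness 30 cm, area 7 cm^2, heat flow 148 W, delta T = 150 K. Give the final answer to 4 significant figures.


k = Q*L / (A*dT)
L = 0.3 m, A = 7e-04 m^2
k = 148 * 0.3 / (7e-04 * 150)
k = 422.9 W/(m*K)


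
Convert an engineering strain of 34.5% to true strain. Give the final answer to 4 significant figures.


epsilon_true = ln(1 + epsilon_eng)
epsilon_true = ln(1 + 0.345)
epsilon_true = 0.2964


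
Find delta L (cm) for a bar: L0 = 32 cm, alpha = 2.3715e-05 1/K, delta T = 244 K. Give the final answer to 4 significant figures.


dL = L0 * alpha * dT
dL = 32 * 2.3715e-05 * 244
dL = 0.1852 cm


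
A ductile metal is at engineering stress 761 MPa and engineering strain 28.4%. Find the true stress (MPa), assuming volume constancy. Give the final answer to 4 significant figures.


sigma_true = sigma_eng * (1 + epsilon_eng)
sigma_true = 761 * (1 + 0.284)
sigma_true = 977.1 MPa


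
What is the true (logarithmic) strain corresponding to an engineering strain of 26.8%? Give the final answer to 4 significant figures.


epsilon_true = ln(1 + epsilon_eng)
epsilon_true = ln(1 + 0.268)
epsilon_true = 0.2374


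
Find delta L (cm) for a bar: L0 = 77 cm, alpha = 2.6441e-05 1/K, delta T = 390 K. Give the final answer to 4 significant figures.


dL = L0 * alpha * dT
dL = 77 * 2.6441e-05 * 390
dL = 0.794 cm


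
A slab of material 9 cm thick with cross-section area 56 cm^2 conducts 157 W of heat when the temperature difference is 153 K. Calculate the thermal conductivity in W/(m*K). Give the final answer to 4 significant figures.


k = Q*L / (A*dT)
L = 0.09 m, A = 5.6e-03 m^2
k = 157 * 0.09 / (5.6e-03 * 153)
k = 16.49 W/(m*K)


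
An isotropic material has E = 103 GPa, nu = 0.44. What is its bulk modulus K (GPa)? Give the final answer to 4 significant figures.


K = E / (3*(1-2*nu))
K = 103 / (3*(1-2*0.44))
K = 286.1 GPa
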